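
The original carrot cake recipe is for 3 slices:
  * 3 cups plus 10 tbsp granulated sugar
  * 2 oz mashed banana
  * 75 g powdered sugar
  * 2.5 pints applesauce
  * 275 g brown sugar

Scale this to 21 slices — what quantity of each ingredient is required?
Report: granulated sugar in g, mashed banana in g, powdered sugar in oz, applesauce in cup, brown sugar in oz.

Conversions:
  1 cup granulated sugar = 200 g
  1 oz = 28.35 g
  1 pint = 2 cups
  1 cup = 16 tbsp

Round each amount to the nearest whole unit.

granulated sugar: 5075 g; mashed banana: 397 g; powdered sugar: 19 oz; applesauce: 35 cup; brown sugar: 68 oz

Scaling factor: 21/3 = 7.
granulated sugar: (3 cup + 10 tbsp = 3.625 cup) × 7 × 200 g/cup = 5075 g
mashed banana: 2 oz × 7 × 28.35 g/oz ≈ 397 g
powdered sugar: 75 g × 7 ÷ 28.35 g/oz ≈ 19 oz
applesauce: 2.5 pint × 7 × 2 cup/pint = 35 cup
brown sugar: 275 g × 7 ÷ 28.35 g/oz ≈ 68 oz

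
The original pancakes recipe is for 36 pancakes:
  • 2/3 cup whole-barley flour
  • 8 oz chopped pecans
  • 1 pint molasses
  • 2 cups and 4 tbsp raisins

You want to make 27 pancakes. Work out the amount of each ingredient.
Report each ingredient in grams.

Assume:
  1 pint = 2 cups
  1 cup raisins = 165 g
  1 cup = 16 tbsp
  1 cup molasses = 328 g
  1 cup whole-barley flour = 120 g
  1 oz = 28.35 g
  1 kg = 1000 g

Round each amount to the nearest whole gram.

Scaling factor: 27/36 = 3/4 = 0.75.
whole-barley flour: 2/3 cup × 3/4 × 120 g/cup = 60 g
chopped pecans: 8 oz × 3/4 × 28.35 g/oz ≈ 170 g
molasses: 1 pint × 3/4 × 2 cup/pint × 328 g/cup = 492 g
raisins: (2 cup + 4 tbsp = 2.25 cup) × 3/4 × 165 g/cup ≈ 278 g

whole-barley flour: 60 g; chopped pecans: 170 g; molasses: 492 g; raisins: 278 g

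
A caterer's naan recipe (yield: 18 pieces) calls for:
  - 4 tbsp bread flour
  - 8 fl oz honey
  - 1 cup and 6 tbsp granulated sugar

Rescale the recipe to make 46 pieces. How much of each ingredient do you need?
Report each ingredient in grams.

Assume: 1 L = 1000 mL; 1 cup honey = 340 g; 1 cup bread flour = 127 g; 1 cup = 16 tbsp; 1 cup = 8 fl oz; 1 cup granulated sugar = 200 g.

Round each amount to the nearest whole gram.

Scaling factor: 46/18 = 23/9.
bread flour: 4 tbsp × 23/9 ÷ 16 tbsp/cup × 127 g/cup ≈ 81 g
honey: 8 fl oz × 23/9 ÷ 8 fl oz/cup × 340 g/cup ≈ 869 g
granulated sugar: (1 cup + 6 tbsp = 1.375 cup) × 23/9 × 200 g/cup ≈ 703 g

bread flour: 81 g; honey: 869 g; granulated sugar: 703 g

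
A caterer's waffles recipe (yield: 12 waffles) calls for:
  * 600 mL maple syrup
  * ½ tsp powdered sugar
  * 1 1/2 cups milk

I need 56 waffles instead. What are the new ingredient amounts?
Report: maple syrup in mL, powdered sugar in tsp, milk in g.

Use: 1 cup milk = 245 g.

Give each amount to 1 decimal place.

maple syrup: 2800.0 mL; powdered sugar: 2.3 tsp; milk: 1715.0 g

Scaling factor: 56/12 = 14/3.
maple syrup: 600 mL × 14/3 = 2800.0 mL
powdered sugar: 0.5 tsp × 14/3 ≈ 2.3 tsp
milk: 1.5 cup × 14/3 × 245 g/cup = 1715.0 g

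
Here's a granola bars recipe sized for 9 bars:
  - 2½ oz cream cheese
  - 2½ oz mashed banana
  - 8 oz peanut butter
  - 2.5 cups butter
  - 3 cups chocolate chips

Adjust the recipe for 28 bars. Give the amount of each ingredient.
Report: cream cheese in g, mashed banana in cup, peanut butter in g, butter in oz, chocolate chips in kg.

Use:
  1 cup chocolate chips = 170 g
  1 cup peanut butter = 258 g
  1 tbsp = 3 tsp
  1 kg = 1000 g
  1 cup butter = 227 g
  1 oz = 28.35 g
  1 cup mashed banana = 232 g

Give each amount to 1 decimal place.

cream cheese: 220.5 g; mashed banana: 1.0 cup; peanut butter: 705.6 g; butter: 62.3 oz; chocolate chips: 1.6 kg

Scaling factor: 28/9.
cream cheese: 2.5 oz × 28/9 × 28.35 g/oz = 220.5 g
mashed banana: 2.5 oz × 28/9 × 28.35 g/oz ÷ 232 g/cup ≈ 1.0 cup
peanut butter: 8 oz × 28/9 × 28.35 g/oz = 705.6 g
butter: 2.5 cup × 28/9 × 227 g/cup ÷ 28.35 g/oz ≈ 62.3 oz
chocolate chips: 3 cup × 28/9 × 170 g/cup ÷ 1000 g/kg ≈ 1.6 kg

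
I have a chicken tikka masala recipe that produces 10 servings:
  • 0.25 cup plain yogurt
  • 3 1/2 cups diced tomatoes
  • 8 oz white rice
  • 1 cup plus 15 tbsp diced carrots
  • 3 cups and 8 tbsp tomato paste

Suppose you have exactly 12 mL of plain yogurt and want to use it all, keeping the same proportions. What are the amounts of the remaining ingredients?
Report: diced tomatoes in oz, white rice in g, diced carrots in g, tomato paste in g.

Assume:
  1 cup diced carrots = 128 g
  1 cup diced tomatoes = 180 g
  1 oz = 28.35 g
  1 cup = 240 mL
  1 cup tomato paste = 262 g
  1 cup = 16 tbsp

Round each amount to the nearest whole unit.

The original recipe has 60 mL of plain yogurt, so the scaling factor is 12 ÷ 60 = 1/5 = 0.2.
diced tomatoes: 3.5 cup × 1/5 × 180 g/cup ÷ 28.35 g/oz ≈ 4 oz
white rice: 8 oz × 1/5 × 28.35 g/oz ≈ 45 g
diced carrots: (1 cup + 15 tbsp = 1.9375 cup) × 1/5 × 128 g/cup ≈ 50 g
tomato paste: (3 cup + 8 tbsp = 3.5 cup) × 1/5 × 262 g/cup ≈ 183 g

diced tomatoes: 4 oz; white rice: 45 g; diced carrots: 50 g; tomato paste: 183 g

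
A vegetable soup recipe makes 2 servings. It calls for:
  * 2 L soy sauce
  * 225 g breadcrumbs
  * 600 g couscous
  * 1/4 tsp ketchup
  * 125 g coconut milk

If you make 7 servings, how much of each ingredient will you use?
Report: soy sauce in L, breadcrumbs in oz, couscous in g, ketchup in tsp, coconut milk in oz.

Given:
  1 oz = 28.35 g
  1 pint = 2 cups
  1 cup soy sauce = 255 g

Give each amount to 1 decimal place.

Scaling factor: 7/2 = 3.5.
soy sauce: 2 L × 7/2 = 7.0 L
breadcrumbs: 225 g × 7/2 ÷ 28.35 g/oz ≈ 27.8 oz
couscous: 600 g × 7/2 = 2100.0 g
ketchup: 0.25 tsp × 7/2 ≈ 0.9 tsp
coconut milk: 125 g × 7/2 ÷ 28.35 g/oz ≈ 15.4 oz

soy sauce: 7.0 L; breadcrumbs: 27.8 oz; couscous: 2100.0 g; ketchup: 0.9 tsp; coconut milk: 15.4 oz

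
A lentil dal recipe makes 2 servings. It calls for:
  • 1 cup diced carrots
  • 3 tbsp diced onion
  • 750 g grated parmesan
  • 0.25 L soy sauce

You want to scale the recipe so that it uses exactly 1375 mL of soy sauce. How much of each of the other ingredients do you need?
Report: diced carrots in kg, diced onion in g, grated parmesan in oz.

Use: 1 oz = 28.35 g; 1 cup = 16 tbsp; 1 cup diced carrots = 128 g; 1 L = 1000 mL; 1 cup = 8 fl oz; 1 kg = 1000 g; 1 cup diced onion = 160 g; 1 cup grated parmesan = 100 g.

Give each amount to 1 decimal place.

diced carrots: 0.7 kg; diced onion: 165.0 g; grated parmesan: 145.5 oz

The original recipe has 250 mL of soy sauce, so the scaling factor is 1375 ÷ 250 = 11/2 = 5.5.
diced carrots: 1 cup × 11/2 × 128 g/cup ÷ 1000 g/kg ≈ 0.7 kg
diced onion: 3 tbsp × 11/2 ÷ 16 tbsp/cup × 160 g/cup = 165.0 g
grated parmesan: 750 g × 11/2 ÷ 28.35 g/oz ≈ 145.5 oz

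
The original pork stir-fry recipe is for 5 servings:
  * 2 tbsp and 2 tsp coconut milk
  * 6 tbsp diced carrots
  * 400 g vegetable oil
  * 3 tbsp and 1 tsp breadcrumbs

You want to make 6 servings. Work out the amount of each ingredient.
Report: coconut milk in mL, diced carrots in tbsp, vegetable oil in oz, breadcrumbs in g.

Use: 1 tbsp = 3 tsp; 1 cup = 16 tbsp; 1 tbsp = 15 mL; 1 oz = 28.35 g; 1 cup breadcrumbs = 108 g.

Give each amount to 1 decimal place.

coconut milk: 48.0 mL; diced carrots: 7.2 tbsp; vegetable oil: 16.9 oz; breadcrumbs: 27.0 g

Scaling factor: 6/5 = 1.2.
coconut milk: (2 tbsp + 2 tsp = 8/3 tbsp) × 6/5 × 15 mL/tbsp = 48.0 mL
diced carrots: 6 tbsp × 6/5 = 7.2 tbsp
vegetable oil: 400 g × 6/5 ÷ 28.35 g/oz ≈ 16.9 oz
breadcrumbs: (3 tbsp + 1 tsp = 10/3 tbsp) × 6/5 ÷ 16 tbsp/cup × 108 g/cup = 27.0 g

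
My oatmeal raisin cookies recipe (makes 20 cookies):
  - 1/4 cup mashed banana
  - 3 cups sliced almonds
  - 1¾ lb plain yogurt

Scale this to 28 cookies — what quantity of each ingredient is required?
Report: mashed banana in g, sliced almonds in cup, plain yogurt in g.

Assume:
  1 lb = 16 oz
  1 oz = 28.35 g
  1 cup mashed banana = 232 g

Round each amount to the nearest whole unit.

Scaling factor: 28/20 = 7/5 = 1.4.
mashed banana: 0.25 cup × 7/5 × 232 g/cup ≈ 81 g
sliced almonds: 3 cup × 7/5 ≈ 4 cup
plain yogurt: 1.75 lb × 7/5 × 16 oz/lb × 28.35 g/oz ≈ 1111 g

mashed banana: 81 g; sliced almonds: 4 cup; plain yogurt: 1111 g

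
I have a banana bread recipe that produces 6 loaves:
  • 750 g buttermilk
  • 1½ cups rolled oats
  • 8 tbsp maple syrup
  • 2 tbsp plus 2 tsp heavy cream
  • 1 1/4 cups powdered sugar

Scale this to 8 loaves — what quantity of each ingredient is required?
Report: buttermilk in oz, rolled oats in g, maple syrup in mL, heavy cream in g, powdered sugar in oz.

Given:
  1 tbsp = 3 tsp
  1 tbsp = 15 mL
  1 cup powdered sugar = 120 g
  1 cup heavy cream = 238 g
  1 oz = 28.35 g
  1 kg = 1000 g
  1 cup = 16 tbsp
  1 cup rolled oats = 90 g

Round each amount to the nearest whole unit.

buttermilk: 35 oz; rolled oats: 180 g; maple syrup: 160 mL; heavy cream: 53 g; powdered sugar: 7 oz

Scaling factor: 8/6 = 4/3.
buttermilk: 750 g × 4/3 ÷ 28.35 g/oz ≈ 35 oz
rolled oats: 1.5 cup × 4/3 × 90 g/cup = 180 g
maple syrup: 8 tbsp × 4/3 × 15 mL/tbsp = 160 mL
heavy cream: (2 tbsp + 2 tsp = 8/3 tbsp) × 4/3 ÷ 16 tbsp/cup × 238 g/cup ≈ 53 g
powdered sugar: 1.25 cup × 4/3 × 120 g/cup ÷ 28.35 g/oz ≈ 7 oz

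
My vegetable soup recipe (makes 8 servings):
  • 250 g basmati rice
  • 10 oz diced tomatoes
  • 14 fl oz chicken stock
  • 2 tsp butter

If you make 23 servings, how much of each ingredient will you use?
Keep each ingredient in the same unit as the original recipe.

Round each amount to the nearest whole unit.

basmati rice: 719 g; diced tomatoes: 29 oz; chicken stock: 40 fl oz; butter: 6 tsp

Scaling factor: 23/8 = 2.875.
basmati rice: 250 g × 23/8 ≈ 719 g
diced tomatoes: 10 oz × 23/8 ≈ 29 oz
chicken stock: 14 fl oz × 23/8 ≈ 40 fl oz
butter: 2 tsp × 23/8 ≈ 6 tsp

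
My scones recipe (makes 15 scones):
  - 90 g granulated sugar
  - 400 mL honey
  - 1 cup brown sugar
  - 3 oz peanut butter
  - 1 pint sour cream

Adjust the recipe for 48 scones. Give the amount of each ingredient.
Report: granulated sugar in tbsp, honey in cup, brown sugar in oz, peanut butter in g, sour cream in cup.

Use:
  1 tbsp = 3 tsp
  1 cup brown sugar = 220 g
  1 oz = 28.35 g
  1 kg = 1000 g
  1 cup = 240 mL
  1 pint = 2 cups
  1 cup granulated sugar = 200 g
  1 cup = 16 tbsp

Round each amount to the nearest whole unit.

granulated sugar: 23 tbsp; honey: 5 cup; brown sugar: 25 oz; peanut butter: 272 g; sour cream: 6 cup

Scaling factor: 48/15 = 16/5 = 3.2.
granulated sugar: 90 g × 16/5 ÷ 200 g/cup × 16 tbsp/cup ≈ 23 tbsp
honey: 400 mL × 16/5 ÷ 240 mL/cup ≈ 5 cup
brown sugar: 1 cup × 16/5 × 220 g/cup ÷ 28.35 g/oz ≈ 25 oz
peanut butter: 3 oz × 16/5 × 28.35 g/oz ≈ 272 g
sour cream: 1 pint × 16/5 × 2 cup/pint ≈ 6 cup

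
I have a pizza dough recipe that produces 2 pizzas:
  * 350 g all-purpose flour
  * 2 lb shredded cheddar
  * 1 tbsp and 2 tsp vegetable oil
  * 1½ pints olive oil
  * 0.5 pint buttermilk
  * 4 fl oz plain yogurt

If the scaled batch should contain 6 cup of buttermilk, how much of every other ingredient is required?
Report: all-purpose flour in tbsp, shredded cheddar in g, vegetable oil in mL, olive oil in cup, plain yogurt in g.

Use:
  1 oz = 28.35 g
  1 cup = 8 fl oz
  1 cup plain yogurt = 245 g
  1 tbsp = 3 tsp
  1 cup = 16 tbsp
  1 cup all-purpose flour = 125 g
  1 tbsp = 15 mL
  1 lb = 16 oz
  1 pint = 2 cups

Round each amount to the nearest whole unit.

all-purpose flour: 269 tbsp; shredded cheddar: 5443 g; vegetable oil: 150 mL; olive oil: 18 cup; plain yogurt: 735 g

The original recipe has 1 cup of buttermilk, so the scaling factor is 6 ÷ 1 = 6.
all-purpose flour: 350 g × 6 ÷ 125 g/cup × 16 tbsp/cup ≈ 269 tbsp
shredded cheddar: 2 lb × 6 × 16 oz/lb × 28.35 g/oz ≈ 5443 g
vegetable oil: (1 tbsp + 2 tsp = 5/3 tbsp) × 6 × 15 mL/tbsp = 150 mL
olive oil: 1.5 pint × 6 × 2 cup/pint = 18 cup
plain yogurt: 4 fl oz × 6 ÷ 8 fl oz/cup × 245 g/cup = 735 g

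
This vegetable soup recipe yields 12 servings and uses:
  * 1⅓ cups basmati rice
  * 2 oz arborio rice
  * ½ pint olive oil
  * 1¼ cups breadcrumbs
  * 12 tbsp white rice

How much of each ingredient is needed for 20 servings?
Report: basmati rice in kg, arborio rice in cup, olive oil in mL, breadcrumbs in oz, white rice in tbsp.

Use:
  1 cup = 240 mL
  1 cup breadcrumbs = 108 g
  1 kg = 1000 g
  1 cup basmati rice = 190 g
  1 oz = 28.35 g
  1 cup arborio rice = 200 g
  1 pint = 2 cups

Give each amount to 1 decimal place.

basmati rice: 0.4 kg; arborio rice: 0.5 cup; olive oil: 400.0 mL; breadcrumbs: 7.9 oz; white rice: 20.0 tbsp

Scaling factor: 20/12 = 5/3.
basmati rice: 4/3 cup × 5/3 × 190 g/cup ÷ 1000 g/kg ≈ 0.4 kg
arborio rice: 2 oz × 5/3 × 28.35 g/oz ÷ 200 g/cup ≈ 0.5 cup
olive oil: 0.5 pint × 5/3 × 2 cup/pint × 240 mL/cup = 400.0 mL
breadcrumbs: 1.25 cup × 5/3 × 108 g/cup ÷ 28.35 g/oz ≈ 7.9 oz
white rice: 12 tbsp × 5/3 = 20.0 tbsp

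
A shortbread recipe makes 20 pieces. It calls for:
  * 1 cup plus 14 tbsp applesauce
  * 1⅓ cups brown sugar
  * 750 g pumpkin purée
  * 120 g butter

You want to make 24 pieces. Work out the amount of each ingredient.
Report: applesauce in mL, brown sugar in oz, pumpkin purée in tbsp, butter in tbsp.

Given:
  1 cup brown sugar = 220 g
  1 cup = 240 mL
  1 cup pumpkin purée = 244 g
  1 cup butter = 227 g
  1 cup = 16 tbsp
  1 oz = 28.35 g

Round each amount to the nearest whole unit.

Scaling factor: 24/20 = 6/5 = 1.2.
applesauce: (1 cup + 14 tbsp = 1.875 cup) × 6/5 × 240 mL/cup = 540 mL
brown sugar: 4/3 cup × 6/5 × 220 g/cup ÷ 28.35 g/oz ≈ 12 oz
pumpkin purée: 750 g × 6/5 ÷ 244 g/cup × 16 tbsp/cup ≈ 59 tbsp
butter: 120 g × 6/5 ÷ 227 g/cup × 16 tbsp/cup ≈ 10 tbsp

applesauce: 540 mL; brown sugar: 12 oz; pumpkin purée: 59 tbsp; butter: 10 tbsp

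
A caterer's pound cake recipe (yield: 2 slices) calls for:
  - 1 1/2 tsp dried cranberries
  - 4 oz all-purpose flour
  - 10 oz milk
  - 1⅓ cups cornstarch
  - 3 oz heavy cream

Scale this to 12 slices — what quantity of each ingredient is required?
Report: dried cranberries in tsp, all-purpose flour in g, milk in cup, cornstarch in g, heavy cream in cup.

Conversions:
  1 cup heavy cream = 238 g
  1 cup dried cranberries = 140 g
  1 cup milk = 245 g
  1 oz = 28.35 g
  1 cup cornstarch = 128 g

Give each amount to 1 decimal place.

dried cranberries: 9.0 tsp; all-purpose flour: 680.4 g; milk: 6.9 cup; cornstarch: 1024.0 g; heavy cream: 2.1 cup

Scaling factor: 12/2 = 6.
dried cranberries: 1.5 tsp × 6 = 9.0 tsp
all-purpose flour: 4 oz × 6 × 28.35 g/oz = 680.4 g
milk: 10 oz × 6 × 28.35 g/oz ÷ 245 g/cup ≈ 6.9 cup
cornstarch: 4/3 cup × 6 × 128 g/cup = 1024.0 g
heavy cream: 3 oz × 6 × 28.35 g/oz ÷ 238 g/cup ≈ 2.1 cup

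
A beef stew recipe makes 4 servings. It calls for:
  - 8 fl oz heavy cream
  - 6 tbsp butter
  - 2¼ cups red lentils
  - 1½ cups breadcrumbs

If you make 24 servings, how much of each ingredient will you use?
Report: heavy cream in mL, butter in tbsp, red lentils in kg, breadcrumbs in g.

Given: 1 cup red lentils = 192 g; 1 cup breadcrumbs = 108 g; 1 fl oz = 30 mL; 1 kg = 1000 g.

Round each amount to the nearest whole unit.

Scaling factor: 24/4 = 6.
heavy cream: 8 fl oz × 6 × 30 mL/fl oz = 1440 mL
butter: 6 tbsp × 6 = 36 tbsp
red lentils: 2.25 cup × 6 × 192 g/cup ÷ 1000 g/kg ≈ 3 kg
breadcrumbs: 1.5 cup × 6 × 108 g/cup = 972 g

heavy cream: 1440 mL; butter: 36 tbsp; red lentils: 3 kg; breadcrumbs: 972 g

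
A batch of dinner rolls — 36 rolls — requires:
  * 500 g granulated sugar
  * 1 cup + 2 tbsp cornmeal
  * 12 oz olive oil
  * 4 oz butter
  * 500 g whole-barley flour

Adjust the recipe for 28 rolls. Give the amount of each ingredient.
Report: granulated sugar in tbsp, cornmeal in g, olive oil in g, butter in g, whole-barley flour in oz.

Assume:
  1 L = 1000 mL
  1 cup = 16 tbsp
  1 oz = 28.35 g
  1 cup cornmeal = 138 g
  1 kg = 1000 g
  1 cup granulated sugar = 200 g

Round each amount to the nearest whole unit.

granulated sugar: 31 tbsp; cornmeal: 121 g; olive oil: 265 g; butter: 88 g; whole-barley flour: 14 oz

Scaling factor: 28/36 = 7/9.
granulated sugar: 500 g × 7/9 ÷ 200 g/cup × 16 tbsp/cup ≈ 31 tbsp
cornmeal: (1 cup + 2 tbsp = 1.125 cup) × 7/9 × 138 g/cup ≈ 121 g
olive oil: 12 oz × 7/9 × 28.35 g/oz ≈ 265 g
butter: 4 oz × 7/9 × 28.35 g/oz ≈ 88 g
whole-barley flour: 500 g × 7/9 ÷ 28.35 g/oz ≈ 14 oz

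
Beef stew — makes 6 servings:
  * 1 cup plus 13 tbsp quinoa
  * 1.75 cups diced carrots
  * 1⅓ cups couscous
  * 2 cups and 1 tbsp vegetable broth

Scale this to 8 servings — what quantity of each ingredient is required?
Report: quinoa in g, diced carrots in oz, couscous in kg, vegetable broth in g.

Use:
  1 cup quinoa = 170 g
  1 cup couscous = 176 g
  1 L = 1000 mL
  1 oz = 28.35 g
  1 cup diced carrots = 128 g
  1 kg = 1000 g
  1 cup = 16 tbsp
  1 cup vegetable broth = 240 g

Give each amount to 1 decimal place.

Scaling factor: 8/6 = 4/3.
quinoa: (1 cup + 13 tbsp = 1.8125 cup) × 4/3 × 170 g/cup ≈ 410.8 g
diced carrots: 1.75 cup × 4/3 × 128 g/cup ÷ 28.35 g/oz ≈ 10.5 oz
couscous: 4/3 cup × 4/3 × 176 g/cup ÷ 1000 g/kg ≈ 0.3 kg
vegetable broth: (2 cup + 1 tbsp = 2.0625 cup) × 4/3 × 240 g/cup = 660.0 g

quinoa: 410.8 g; diced carrots: 10.5 oz; couscous: 0.3 kg; vegetable broth: 660.0 g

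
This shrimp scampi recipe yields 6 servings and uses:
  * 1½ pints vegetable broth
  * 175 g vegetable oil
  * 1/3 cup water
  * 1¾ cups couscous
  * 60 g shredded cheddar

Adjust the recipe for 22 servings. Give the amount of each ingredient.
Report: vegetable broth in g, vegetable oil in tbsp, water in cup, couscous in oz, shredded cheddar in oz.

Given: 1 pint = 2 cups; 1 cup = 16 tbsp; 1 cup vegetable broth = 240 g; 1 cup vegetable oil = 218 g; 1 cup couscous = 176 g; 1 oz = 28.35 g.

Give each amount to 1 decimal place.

Scaling factor: 22/6 = 11/3.
vegetable broth: 1.5 pint × 11/3 × 2 cup/pint × 240 g/cup = 2640.0 g
vegetable oil: 175 g × 11/3 ÷ 218 g/cup × 16 tbsp/cup ≈ 47.1 tbsp
water: 1/3 cup × 11/3 ≈ 1.2 cup
couscous: 1.75 cup × 11/3 × 176 g/cup ÷ 28.35 g/oz ≈ 39.8 oz
shredded cheddar: 60 g × 11/3 ÷ 28.35 g/oz ≈ 7.8 oz

vegetable broth: 2640.0 g; vegetable oil: 47.1 tbsp; water: 1.2 cup; couscous: 39.8 oz; shredded cheddar: 7.8 oz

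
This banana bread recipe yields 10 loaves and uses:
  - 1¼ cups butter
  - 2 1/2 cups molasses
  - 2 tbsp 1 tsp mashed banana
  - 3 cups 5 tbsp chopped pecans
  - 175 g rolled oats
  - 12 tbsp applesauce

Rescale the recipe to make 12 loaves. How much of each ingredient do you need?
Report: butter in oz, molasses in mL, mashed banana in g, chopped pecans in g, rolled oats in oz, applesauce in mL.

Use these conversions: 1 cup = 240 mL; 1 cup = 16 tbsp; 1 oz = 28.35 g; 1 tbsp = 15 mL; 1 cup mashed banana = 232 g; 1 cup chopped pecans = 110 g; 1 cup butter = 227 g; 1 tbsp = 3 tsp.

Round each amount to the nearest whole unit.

Scaling factor: 12/10 = 6/5 = 1.2.
butter: 1.25 cup × 6/5 × 227 g/cup ÷ 28.35 g/oz ≈ 12 oz
molasses: 2.5 cup × 6/5 × 240 mL/cup = 720 mL
mashed banana: (2 tbsp + 1 tsp = 7/3 tbsp) × 6/5 ÷ 16 tbsp/cup × 232 g/cup ≈ 41 g
chopped pecans: (3 cup + 5 tbsp = 3.3125 cup) × 6/5 × 110 g/cup ≈ 437 g
rolled oats: 175 g × 6/5 ÷ 28.35 g/oz ≈ 7 oz
applesauce: 12 tbsp × 6/5 × 15 mL/tbsp = 216 mL

butter: 12 oz; molasses: 720 mL; mashed banana: 41 g; chopped pecans: 437 g; rolled oats: 7 oz; applesauce: 216 mL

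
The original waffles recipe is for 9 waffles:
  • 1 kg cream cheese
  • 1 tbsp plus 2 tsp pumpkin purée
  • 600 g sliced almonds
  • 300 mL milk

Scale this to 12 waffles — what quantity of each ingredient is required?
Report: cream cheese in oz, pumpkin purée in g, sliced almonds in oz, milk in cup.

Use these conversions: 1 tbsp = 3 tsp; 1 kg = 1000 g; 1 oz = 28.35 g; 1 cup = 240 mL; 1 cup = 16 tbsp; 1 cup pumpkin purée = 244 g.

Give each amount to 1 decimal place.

Scaling factor: 12/9 = 4/3.
cream cheese: 1 kg × 4/3 × 1000 g/kg ÷ 28.35 g/oz ≈ 47.0 oz
pumpkin purée: (1 tbsp + 2 tsp = 5/3 tbsp) × 4/3 ÷ 16 tbsp/cup × 244 g/cup ≈ 33.9 g
sliced almonds: 600 g × 4/3 ÷ 28.35 g/oz ≈ 28.2 oz
milk: 300 mL × 4/3 ÷ 240 mL/cup ≈ 1.7 cup

cream cheese: 47.0 oz; pumpkin purée: 33.9 g; sliced almonds: 28.2 oz; milk: 1.7 cup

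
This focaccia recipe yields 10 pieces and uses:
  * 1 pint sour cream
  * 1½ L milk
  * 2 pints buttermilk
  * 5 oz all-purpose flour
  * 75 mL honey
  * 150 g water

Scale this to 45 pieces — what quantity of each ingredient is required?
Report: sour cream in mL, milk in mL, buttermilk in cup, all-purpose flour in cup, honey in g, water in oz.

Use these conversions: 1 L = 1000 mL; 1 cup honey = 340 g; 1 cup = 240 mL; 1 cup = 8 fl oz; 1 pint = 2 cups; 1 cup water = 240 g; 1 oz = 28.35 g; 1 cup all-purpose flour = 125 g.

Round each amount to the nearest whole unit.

Scaling factor: 45/10 = 9/2 = 4.5.
sour cream: 1 pint × 9/2 × 2 cup/pint × 240 mL/cup = 2160 mL
milk: 1.5 L × 9/2 × 1000 mL/L = 6750 mL
buttermilk: 2 pint × 9/2 × 2 cup/pint = 18 cup
all-purpose flour: 5 oz × 9/2 × 28.35 g/oz ÷ 125 g/cup ≈ 5 cup
honey: 75 mL × 9/2 ÷ 240 mL/cup × 340 g/cup ≈ 478 g
water: 150 g × 9/2 ÷ 28.35 g/oz ≈ 24 oz

sour cream: 2160 mL; milk: 6750 mL; buttermilk: 18 cup; all-purpose flour: 5 cup; honey: 478 g; water: 24 oz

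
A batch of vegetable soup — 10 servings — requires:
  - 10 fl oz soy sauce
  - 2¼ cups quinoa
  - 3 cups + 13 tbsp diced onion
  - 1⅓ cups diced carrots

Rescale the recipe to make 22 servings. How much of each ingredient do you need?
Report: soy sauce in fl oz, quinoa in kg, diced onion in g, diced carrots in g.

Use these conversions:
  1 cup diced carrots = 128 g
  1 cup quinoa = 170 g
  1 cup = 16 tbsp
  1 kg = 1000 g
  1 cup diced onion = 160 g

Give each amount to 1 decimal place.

soy sauce: 22.0 fl oz; quinoa: 0.8 kg; diced onion: 1342.0 g; diced carrots: 375.5 g

Scaling factor: 22/10 = 11/5 = 2.2.
soy sauce: 10 fl oz × 11/5 = 22.0 fl oz
quinoa: 2.25 cup × 11/5 × 170 g/cup ÷ 1000 g/kg ≈ 0.8 kg
diced onion: (3 cup + 13 tbsp = 3.8125 cup) × 11/5 × 160 g/cup = 1342.0 g
diced carrots: 4/3 cup × 11/5 × 128 g/cup ≈ 375.5 g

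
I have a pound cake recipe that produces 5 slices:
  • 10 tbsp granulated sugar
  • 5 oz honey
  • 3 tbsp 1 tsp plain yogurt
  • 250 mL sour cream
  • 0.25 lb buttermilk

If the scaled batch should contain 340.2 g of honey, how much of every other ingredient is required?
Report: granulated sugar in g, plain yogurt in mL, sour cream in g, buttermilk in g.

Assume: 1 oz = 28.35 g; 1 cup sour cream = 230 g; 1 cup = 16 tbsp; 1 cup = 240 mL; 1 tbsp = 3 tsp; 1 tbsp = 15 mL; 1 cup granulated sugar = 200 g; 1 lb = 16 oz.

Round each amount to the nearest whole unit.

granulated sugar: 300 g; plain yogurt: 120 mL; sour cream: 575 g; buttermilk: 272 g

The original recipe has 141.75 g of honey, so the scaling factor is 340.2 ÷ 141.75 = 12/5 = 2.4.
granulated sugar: 10 tbsp × 12/5 ÷ 16 tbsp/cup × 200 g/cup = 300 g
plain yogurt: (3 tbsp + 1 tsp = 10/3 tbsp) × 12/5 × 15 mL/tbsp = 120 mL
sour cream: 250 mL × 12/5 ÷ 240 mL/cup × 230 g/cup = 575 g
buttermilk: 0.25 lb × 12/5 × 16 oz/lb × 28.35 g/oz ≈ 272 g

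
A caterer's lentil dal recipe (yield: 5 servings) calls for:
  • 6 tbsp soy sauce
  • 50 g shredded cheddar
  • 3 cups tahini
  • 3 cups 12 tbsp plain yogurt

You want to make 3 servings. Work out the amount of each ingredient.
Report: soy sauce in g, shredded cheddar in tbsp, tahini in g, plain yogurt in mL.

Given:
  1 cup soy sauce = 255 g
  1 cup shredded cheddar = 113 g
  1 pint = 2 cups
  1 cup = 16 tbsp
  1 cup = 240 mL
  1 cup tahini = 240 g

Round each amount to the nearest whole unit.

soy sauce: 57 g; shredded cheddar: 4 tbsp; tahini: 432 g; plain yogurt: 540 mL

Scaling factor: 3/5 = 0.6.
soy sauce: 6 tbsp × 3/5 ÷ 16 tbsp/cup × 255 g/cup ≈ 57 g
shredded cheddar: 50 g × 3/5 ÷ 113 g/cup × 16 tbsp/cup ≈ 4 tbsp
tahini: 3 cup × 3/5 × 240 g/cup = 432 g
plain yogurt: (3 cup + 12 tbsp = 3.75 cup) × 3/5 × 240 mL/cup = 540 mL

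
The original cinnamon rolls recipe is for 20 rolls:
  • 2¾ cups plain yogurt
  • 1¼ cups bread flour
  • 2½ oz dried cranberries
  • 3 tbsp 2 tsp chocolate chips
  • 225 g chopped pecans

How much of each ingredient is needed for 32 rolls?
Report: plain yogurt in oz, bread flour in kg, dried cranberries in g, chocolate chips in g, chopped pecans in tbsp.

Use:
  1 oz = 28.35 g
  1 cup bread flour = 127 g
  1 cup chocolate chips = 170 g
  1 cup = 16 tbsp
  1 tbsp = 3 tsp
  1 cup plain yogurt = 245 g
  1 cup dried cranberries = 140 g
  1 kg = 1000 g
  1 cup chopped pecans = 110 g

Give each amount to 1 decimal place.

Scaling factor: 32/20 = 8/5 = 1.6.
plain yogurt: 2.75 cup × 8/5 × 245 g/cup ÷ 28.35 g/oz ≈ 38.0 oz
bread flour: 1.25 cup × 8/5 × 127 g/cup ÷ 1000 g/kg ≈ 0.3 kg
dried cranberries: 2.5 oz × 8/5 × 28.35 g/oz = 113.4 g
chocolate chips: (3 tbsp + 2 tsp = 11/3 tbsp) × 8/5 ÷ 16 tbsp/cup × 170 g/cup ≈ 62.3 g
chopped pecans: 225 g × 8/5 ÷ 110 g/cup × 16 tbsp/cup ≈ 52.4 tbsp

plain yogurt: 38.0 oz; bread flour: 0.3 kg; dried cranberries: 113.4 g; chocolate chips: 62.3 g; chopped pecans: 52.4 tbsp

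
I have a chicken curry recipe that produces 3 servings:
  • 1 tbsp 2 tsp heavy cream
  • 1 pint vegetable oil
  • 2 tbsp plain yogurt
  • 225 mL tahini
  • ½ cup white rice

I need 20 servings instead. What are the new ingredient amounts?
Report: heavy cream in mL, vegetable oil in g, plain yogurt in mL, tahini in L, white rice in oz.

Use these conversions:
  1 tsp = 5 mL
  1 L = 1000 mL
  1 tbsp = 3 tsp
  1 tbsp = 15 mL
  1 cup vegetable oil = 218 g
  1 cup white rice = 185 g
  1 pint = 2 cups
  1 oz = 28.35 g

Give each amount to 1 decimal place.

heavy cream: 166.7 mL; vegetable oil: 2906.7 g; plain yogurt: 200.0 mL; tahini: 1.5 L; white rice: 21.8 oz

Scaling factor: 20/3.
heavy cream: (1 tbsp + 2 tsp = 5/3 tbsp) × 20/3 × 15 mL/tbsp ≈ 166.7 mL
vegetable oil: 1 pint × 20/3 × 2 cup/pint × 218 g/cup ≈ 2906.7 g
plain yogurt: 2 tbsp × 20/3 × 15 mL/tbsp = 200.0 mL
tahini: 225 mL × 20/3 ÷ 1000 mL/L = 1.5 L
white rice: 0.5 cup × 20/3 × 185 g/cup ÷ 28.35 g/oz ≈ 21.8 oz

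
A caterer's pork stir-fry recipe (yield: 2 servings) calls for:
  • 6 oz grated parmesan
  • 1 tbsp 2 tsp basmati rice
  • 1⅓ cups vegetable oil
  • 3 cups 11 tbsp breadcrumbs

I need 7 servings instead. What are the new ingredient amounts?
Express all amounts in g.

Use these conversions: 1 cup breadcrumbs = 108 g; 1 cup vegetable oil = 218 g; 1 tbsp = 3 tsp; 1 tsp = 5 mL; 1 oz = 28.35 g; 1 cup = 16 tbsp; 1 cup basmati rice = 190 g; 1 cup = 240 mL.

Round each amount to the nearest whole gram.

grated parmesan: 595 g; basmati rice: 69 g; vegetable oil: 1017 g; breadcrumbs: 1394 g

Scaling factor: 7/2 = 3.5.
grated parmesan: 6 oz × 7/2 × 28.35 g/oz ≈ 595 g
basmati rice: (1 tbsp + 2 tsp = 5/3 tbsp) × 7/2 ÷ 16 tbsp/cup × 190 g/cup ≈ 69 g
vegetable oil: 4/3 cup × 7/2 × 218 g/cup ≈ 1017 g
breadcrumbs: (3 cup + 11 tbsp = 3.6875 cup) × 7/2 × 108 g/cup ≈ 1394 g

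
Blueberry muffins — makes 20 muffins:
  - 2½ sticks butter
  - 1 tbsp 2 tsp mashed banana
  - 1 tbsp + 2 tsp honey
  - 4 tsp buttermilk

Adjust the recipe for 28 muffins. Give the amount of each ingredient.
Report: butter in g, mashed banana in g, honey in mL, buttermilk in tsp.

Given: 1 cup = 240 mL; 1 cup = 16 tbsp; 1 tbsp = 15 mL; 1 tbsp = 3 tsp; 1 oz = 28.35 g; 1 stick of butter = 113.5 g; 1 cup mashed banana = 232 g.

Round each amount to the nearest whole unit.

butter: 397 g; mashed banana: 34 g; honey: 35 mL; buttermilk: 6 tsp

Scaling factor: 28/20 = 7/5 = 1.4.
butter: 2.5 stick × 7/5 × 113.5 g/stick ≈ 397 g
mashed banana: (1 tbsp + 2 tsp = 5/3 tbsp) × 7/5 ÷ 16 tbsp/cup × 232 g/cup ≈ 34 g
honey: (1 tbsp + 2 tsp = 5/3 tbsp) × 7/5 × 15 mL/tbsp = 35 mL
buttermilk: 4 tsp × 7/5 ≈ 6 tsp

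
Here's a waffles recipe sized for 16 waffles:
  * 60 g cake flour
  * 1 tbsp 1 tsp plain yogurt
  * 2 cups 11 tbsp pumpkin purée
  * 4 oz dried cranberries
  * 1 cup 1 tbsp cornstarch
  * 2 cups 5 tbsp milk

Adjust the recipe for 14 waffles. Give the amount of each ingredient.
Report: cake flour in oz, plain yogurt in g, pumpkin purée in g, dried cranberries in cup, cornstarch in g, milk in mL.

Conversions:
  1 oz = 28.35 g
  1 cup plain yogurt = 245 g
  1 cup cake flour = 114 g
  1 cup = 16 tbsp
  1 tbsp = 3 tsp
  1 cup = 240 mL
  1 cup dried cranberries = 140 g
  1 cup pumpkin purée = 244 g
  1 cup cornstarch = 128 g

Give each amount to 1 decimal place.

Scaling factor: 14/16 = 7/8 = 0.875.
cake flour: 60 g × 7/8 ÷ 28.35 g/oz ≈ 1.9 oz
plain yogurt: (1 tbsp + 1 tsp = 4/3 tbsp) × 7/8 ÷ 16 tbsp/cup × 245 g/cup ≈ 17.9 g
pumpkin purée: (2 cup + 11 tbsp = 2.6875 cup) × 7/8 × 244 g/cup ≈ 573.8 g
dried cranberries: 4 oz × 7/8 × 28.35 g/oz ÷ 140 g/cup ≈ 0.7 cup
cornstarch: (1 cup + 1 tbsp = 1.0625 cup) × 7/8 × 128 g/cup = 119.0 g
milk: (2 cup + 5 tbsp = 2.3125 cup) × 7/8 × 240 mL/cup ≈ 485.6 mL

cake flour: 1.9 oz; plain yogurt: 17.9 g; pumpkin purée: 573.8 g; dried cranberries: 0.7 cup; cornstarch: 119.0 g; milk: 485.6 mL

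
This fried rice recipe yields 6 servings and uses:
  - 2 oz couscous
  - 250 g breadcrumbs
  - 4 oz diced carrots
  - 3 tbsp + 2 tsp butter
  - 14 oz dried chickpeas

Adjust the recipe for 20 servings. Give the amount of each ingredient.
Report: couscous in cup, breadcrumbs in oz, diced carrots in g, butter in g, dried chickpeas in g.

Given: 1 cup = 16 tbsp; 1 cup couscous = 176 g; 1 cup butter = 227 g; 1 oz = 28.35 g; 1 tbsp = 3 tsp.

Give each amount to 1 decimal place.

couscous: 1.1 cup; breadcrumbs: 29.4 oz; diced carrots: 378.0 g; butter: 173.4 g; dried chickpeas: 1323.0 g

Scaling factor: 20/6 = 10/3.
couscous: 2 oz × 10/3 × 28.35 g/oz ÷ 176 g/cup ≈ 1.1 cup
breadcrumbs: 250 g × 10/3 ÷ 28.35 g/oz ≈ 29.4 oz
diced carrots: 4 oz × 10/3 × 28.35 g/oz = 378.0 g
butter: (3 tbsp + 2 tsp = 11/3 tbsp) × 10/3 ÷ 16 tbsp/cup × 227 g/cup ≈ 173.4 g
dried chickpeas: 14 oz × 10/3 × 28.35 g/oz = 1323.0 g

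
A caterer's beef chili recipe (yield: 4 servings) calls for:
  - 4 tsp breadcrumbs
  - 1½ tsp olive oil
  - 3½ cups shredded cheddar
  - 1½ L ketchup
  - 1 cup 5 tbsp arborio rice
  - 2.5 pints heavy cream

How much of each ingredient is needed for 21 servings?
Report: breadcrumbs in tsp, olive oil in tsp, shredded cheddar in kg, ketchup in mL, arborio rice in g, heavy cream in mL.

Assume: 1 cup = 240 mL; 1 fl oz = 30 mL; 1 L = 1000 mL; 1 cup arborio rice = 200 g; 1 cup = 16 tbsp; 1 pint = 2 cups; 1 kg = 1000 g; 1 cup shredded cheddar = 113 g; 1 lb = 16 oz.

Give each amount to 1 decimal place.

breadcrumbs: 21.0 tsp; olive oil: 7.9 tsp; shredded cheddar: 2.1 kg; ketchup: 7875.0 mL; arborio rice: 1378.1 g; heavy cream: 6300.0 mL

Scaling factor: 21/4 = 5.25.
breadcrumbs: 4 tsp × 21/4 = 21.0 tsp
olive oil: 1.5 tsp × 21/4 ≈ 7.9 tsp
shredded cheddar: 3.5 cup × 21/4 × 113 g/cup ÷ 1000 g/kg ≈ 2.1 kg
ketchup: 1.5 L × 21/4 × 1000 mL/L = 7875.0 mL
arborio rice: (1 cup + 5 tbsp = 1.3125 cup) × 21/4 × 200 g/cup ≈ 1378.1 g
heavy cream: 2.5 pint × 21/4 × 2 cup/pint × 240 mL/cup = 6300.0 mL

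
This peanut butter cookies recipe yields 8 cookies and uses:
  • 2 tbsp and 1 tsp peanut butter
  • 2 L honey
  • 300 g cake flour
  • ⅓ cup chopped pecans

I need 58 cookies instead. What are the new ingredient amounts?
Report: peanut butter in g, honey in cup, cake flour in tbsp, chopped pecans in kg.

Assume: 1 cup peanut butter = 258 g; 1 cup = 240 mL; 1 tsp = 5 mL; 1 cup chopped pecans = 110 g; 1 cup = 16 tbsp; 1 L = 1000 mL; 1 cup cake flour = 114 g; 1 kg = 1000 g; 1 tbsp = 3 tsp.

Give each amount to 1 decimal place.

peanut butter: 272.8 g; honey: 60.4 cup; cake flour: 305.3 tbsp; chopped pecans: 0.3 kg

Scaling factor: 58/8 = 29/4 = 7.25.
peanut butter: (2 tbsp + 1 tsp = 7/3 tbsp) × 29/4 ÷ 16 tbsp/cup × 258 g/cup ≈ 272.8 g
honey: 2 L × 29/4 × 1000 mL/L ÷ 240 mL/cup ≈ 60.4 cup
cake flour: 300 g × 29/4 ÷ 114 g/cup × 16 tbsp/cup ≈ 305.3 tbsp
chopped pecans: 1/3 cup × 29/4 × 110 g/cup ÷ 1000 g/kg ≈ 0.3 kg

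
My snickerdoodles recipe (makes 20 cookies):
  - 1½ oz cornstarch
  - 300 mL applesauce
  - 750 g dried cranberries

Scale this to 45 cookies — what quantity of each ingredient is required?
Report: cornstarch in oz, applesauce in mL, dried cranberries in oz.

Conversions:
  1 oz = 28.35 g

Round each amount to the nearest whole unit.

Scaling factor: 45/20 = 9/4 = 2.25.
cornstarch: 1.5 oz × 9/4 ≈ 3 oz
applesauce: 300 mL × 9/4 = 675 mL
dried cranberries: 750 g × 9/4 ÷ 28.35 g/oz ≈ 60 oz

cornstarch: 3 oz; applesauce: 675 mL; dried cranberries: 60 oz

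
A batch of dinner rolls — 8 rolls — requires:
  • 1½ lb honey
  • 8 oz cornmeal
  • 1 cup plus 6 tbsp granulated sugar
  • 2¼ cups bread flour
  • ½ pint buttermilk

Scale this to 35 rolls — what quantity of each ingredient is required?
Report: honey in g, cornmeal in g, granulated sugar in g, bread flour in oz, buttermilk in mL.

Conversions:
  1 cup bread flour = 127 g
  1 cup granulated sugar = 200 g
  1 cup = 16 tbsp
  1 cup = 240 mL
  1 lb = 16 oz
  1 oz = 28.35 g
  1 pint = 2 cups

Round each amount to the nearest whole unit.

Scaling factor: 35/8 = 4.375.
honey: 1.5 lb × 35/8 × 16 oz/lb × 28.35 g/oz ≈ 2977 g
cornmeal: 8 oz × 35/8 × 28.35 g/oz ≈ 992 g
granulated sugar: (1 cup + 6 tbsp = 1.375 cup) × 35/8 × 200 g/cup ≈ 1203 g
bread flour: 2.25 cup × 35/8 × 127 g/cup ÷ 28.35 g/oz ≈ 44 oz
buttermilk: 0.5 pint × 35/8 × 2 cup/pint × 240 mL/cup = 1050 mL

honey: 2977 g; cornmeal: 992 g; granulated sugar: 1203 g; bread flour: 44 oz; buttermilk: 1050 mL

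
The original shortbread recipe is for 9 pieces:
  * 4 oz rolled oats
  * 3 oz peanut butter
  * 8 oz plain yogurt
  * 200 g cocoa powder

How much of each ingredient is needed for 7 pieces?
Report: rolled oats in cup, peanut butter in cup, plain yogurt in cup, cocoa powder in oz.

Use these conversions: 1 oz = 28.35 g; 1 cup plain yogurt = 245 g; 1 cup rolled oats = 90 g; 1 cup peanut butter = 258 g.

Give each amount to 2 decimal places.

rolled oats: 0.98 cup; peanut butter: 0.26 cup; plain yogurt: 0.72 cup; cocoa powder: 5.49 oz

Scaling factor: 7/9.
rolled oats: 4 oz × 7/9 × 28.35 g/oz ÷ 90 g/cup = 0.98 cup
peanut butter: 3 oz × 7/9 × 28.35 g/oz ÷ 258 g/cup ≈ 0.26 cup
plain yogurt: 8 oz × 7/9 × 28.35 g/oz ÷ 245 g/cup = 0.72 cup
cocoa powder: 200 g × 7/9 ÷ 28.35 g/oz ≈ 5.49 oz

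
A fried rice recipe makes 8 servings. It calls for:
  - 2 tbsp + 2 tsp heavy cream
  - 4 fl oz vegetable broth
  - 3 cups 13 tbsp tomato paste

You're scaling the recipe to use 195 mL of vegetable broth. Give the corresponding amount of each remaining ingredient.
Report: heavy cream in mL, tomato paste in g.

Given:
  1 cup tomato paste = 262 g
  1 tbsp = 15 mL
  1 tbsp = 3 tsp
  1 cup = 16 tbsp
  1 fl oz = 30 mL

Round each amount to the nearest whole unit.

The original recipe has 120 mL of vegetable broth, so the scaling factor is 195 ÷ 120 = 13/8 = 1.625.
heavy cream: (2 tbsp + 2 tsp = 8/3 tbsp) × 13/8 × 15 mL/tbsp = 65 mL
tomato paste: (3 cup + 13 tbsp = 3.8125 cup) × 13/8 × 262 g/cup ≈ 1623 g

heavy cream: 65 mL; tomato paste: 1623 g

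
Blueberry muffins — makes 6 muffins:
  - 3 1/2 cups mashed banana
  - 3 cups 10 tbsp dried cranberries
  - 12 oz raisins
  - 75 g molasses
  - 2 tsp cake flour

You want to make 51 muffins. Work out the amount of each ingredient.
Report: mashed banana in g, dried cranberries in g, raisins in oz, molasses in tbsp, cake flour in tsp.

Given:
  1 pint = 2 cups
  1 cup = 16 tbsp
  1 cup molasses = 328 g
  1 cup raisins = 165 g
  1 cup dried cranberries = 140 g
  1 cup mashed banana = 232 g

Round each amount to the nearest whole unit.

Scaling factor: 51/6 = 17/2 = 8.5.
mashed banana: 3.5 cup × 17/2 × 232 g/cup = 6902 g
dried cranberries: (3 cup + 10 tbsp = 3.625 cup) × 17/2 × 140 g/cup ≈ 4314 g
raisins: 12 oz × 17/2 = 102 oz
molasses: 75 g × 17/2 ÷ 328 g/cup × 16 tbsp/cup ≈ 31 tbsp
cake flour: 2 tsp × 17/2 = 17 tsp

mashed banana: 6902 g; dried cranberries: 4314 g; raisins: 102 oz; molasses: 31 tbsp; cake flour: 17 tsp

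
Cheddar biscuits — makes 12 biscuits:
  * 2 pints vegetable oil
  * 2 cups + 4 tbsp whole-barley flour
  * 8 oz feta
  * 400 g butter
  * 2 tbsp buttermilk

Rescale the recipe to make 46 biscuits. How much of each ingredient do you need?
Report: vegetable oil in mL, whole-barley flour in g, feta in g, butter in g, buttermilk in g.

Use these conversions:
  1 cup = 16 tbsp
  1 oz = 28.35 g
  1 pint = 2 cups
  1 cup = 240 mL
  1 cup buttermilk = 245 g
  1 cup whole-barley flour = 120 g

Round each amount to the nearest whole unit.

vegetable oil: 3680 mL; whole-barley flour: 1035 g; feta: 869 g; butter: 1533 g; buttermilk: 117 g

Scaling factor: 46/12 = 23/6.
vegetable oil: 2 pint × 23/6 × 2 cup/pint × 240 mL/cup = 3680 mL
whole-barley flour: (2 cup + 4 tbsp = 2.25 cup) × 23/6 × 120 g/cup = 1035 g
feta: 8 oz × 23/6 × 28.35 g/oz ≈ 869 g
butter: 400 g × 23/6 ≈ 1533 g
buttermilk: 2 tbsp × 23/6 ÷ 16 tbsp/cup × 245 g/cup ≈ 117 g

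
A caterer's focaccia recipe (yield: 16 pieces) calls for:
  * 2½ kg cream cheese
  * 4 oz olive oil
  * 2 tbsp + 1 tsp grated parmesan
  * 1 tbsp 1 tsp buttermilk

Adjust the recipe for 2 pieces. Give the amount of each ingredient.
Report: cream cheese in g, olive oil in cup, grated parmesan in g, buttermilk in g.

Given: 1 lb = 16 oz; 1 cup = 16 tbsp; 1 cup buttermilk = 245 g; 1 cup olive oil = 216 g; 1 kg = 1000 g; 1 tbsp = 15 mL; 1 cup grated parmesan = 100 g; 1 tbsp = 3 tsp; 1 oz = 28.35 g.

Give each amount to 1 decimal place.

cream cheese: 312.5 g; olive oil: 0.1 cup; grated parmesan: 1.8 g; buttermilk: 2.6 g

Scaling factor: 2/16 = 1/8 = 0.125.
cream cheese: 2.5 kg × 1/8 × 1000 g/kg = 312.5 g
olive oil: 4 oz × 1/8 × 28.35 g/oz ÷ 216 g/cup ≈ 0.1 cup
grated parmesan: (2 tbsp + 1 tsp = 7/3 tbsp) × 1/8 ÷ 16 tbsp/cup × 100 g/cup ≈ 1.8 g
buttermilk: (1 tbsp + 1 tsp = 4/3 tbsp) × 1/8 ÷ 16 tbsp/cup × 245 g/cup ≈ 2.6 g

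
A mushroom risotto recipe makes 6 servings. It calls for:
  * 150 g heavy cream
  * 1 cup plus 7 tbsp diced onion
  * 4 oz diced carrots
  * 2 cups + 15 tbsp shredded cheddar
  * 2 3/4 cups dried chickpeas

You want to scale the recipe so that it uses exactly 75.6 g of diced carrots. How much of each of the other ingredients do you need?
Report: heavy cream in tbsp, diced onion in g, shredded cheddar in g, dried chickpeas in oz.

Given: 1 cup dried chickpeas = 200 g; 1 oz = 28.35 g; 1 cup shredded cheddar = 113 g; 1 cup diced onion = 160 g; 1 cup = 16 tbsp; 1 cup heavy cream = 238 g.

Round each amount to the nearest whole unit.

heavy cream: 7 tbsp; diced onion: 153 g; shredded cheddar: 221 g; dried chickpeas: 13 oz

The original recipe has 113.4 g of diced carrots, so the scaling factor is 75.6 ÷ 113.4 = 2/3.
heavy cream: 150 g × 2/3 ÷ 238 g/cup × 16 tbsp/cup ≈ 7 tbsp
diced onion: (1 cup + 7 tbsp = 1.4375 cup) × 2/3 × 160 g/cup ≈ 153 g
shredded cheddar: (2 cup + 15 tbsp = 2.9375 cup) × 2/3 × 113 g/cup ≈ 221 g
dried chickpeas: 2.75 cup × 2/3 × 200 g/cup ÷ 28.35 g/oz ≈ 13 oz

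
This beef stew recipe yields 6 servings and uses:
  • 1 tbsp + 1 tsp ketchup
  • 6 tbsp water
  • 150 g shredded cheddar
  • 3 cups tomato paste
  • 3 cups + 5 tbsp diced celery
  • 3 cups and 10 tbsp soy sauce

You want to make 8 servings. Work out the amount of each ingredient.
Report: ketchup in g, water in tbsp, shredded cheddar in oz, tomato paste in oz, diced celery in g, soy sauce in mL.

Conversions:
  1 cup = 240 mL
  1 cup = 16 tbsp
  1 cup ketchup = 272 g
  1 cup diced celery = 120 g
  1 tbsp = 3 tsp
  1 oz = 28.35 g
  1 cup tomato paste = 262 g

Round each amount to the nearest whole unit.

Scaling factor: 8/6 = 4/3.
ketchup: (1 tbsp + 1 tsp = 4/3 tbsp) × 4/3 ÷ 16 tbsp/cup × 272 g/cup ≈ 30 g
water: 6 tbsp × 4/3 = 8 tbsp
shredded cheddar: 150 g × 4/3 ÷ 28.35 g/oz ≈ 7 oz
tomato paste: 3 cup × 4/3 × 262 g/cup ÷ 28.35 g/oz ≈ 37 oz
diced celery: (3 cup + 5 tbsp = 3.3125 cup) × 4/3 × 120 g/cup = 530 g
soy sauce: (3 cup + 10 tbsp = 3.625 cup) × 4/3 × 240 mL/cup = 1160 mL

ketchup: 30 g; water: 8 tbsp; shredded cheddar: 7 oz; tomato paste: 37 oz; diced celery: 530 g; soy sauce: 1160 mL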